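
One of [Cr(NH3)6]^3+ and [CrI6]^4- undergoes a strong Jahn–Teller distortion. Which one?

[CrI6]^4-

[Cr(NH3)6]^3+: Ligand charges: ammonia is neutral. With an overall charge of +3 the chromium centre must be in the +3 oxidation state. Chromium is a group-6 element; Cr(III) is therefore d³. The d³ configuration leaves the e_g set evenly filled (or empty) — no strong Jahn–Teller driving force.
[CrI6]^4-: Each iodide is −1; balancing the −4 overall charge requires Cr(II). Group 6 minus oxidation state 2 gives a d⁴ configuration. Iodide is a weak-field ligand for a first-row metal, so the complex is high-spin. The t₂g³e_g¹ (high-spin) configuration has an unevenly filled e_g set; the Jahn–Teller theorem predicts a tetragonal distortion (typically axial elongation) to lift the degeneracy.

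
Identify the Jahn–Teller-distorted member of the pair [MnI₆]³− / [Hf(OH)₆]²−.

[MnI₆]³−

[MnI₆]³−: Ligand charges: each iodide is −1. With an overall charge of −3 the manganese centre must be in the +3 oxidation state. Manganese is a group-7 element; Mn(III) is therefore d⁴. Iodide is a weak-field ligand for a first-row metal, so the complex is high-spin. The t₂g³e_g¹ (high-spin) configuration has an unevenly filled e_g set; the Jahn–Teller theorem predicts a tetragonal distortion (typically axial elongation) to lift the degeneracy.
[Hf(OH)₆]²−: Ligand charges: each hydroxide is −1. With an overall charge of −2 the hafnium centre must be in the +4 oxidation state. Hf sits in group 4, so the d-electron count is 4 − 4 = 0. The d⁰ configuration leaves the e_g set evenly filled (or empty) — no strong Jahn–Teller driving force.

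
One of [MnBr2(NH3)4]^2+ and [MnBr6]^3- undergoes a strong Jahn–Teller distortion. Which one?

[MnBr2(NH3)4]^2+: Each bromide is −1; ammonia is neutral; balancing the +2 overall charge requires Mn(IV). Group 7 minus oxidation state 4 gives a d³ configuration. The d³ configuration leaves the e_g set evenly filled (or empty) — no strong Jahn–Teller driving force.
[MnBr6]^3-: Each bromide is −1; balancing the −3 overall charge requires Mn(III). Manganese is a group-7 element; Mn(III) is therefore d⁴. Bromide is a weak-field ligand for a first-row metal, so the complex is high-spin. The t₂g³e_g¹ (high-spin) configuration has an unevenly filled e_g set; the Jahn–Teller theorem predicts a tetragonal distortion (typically axial elongation) to lift the degeneracy.

[MnBr6]^3-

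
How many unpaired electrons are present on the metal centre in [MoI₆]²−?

Ligand charges: each iodide is −1. With an overall charge of −2 the molybdenum centre must be in the +4 oxidation state.
Mo sits in group 6, so the d-electron count is 6 − 4 = 2.
In an octahedral field the d² configuration is t₂g²e_g⁰ (only one arrangement possible), giving 2 unpaired electrons.

2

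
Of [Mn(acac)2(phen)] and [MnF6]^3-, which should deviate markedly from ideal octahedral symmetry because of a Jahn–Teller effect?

[MnF6]^3-

[Mn(acac)2(phen)]: Summing ligand charges against the 0 overall charge gives an oxidation state of +2 for manganese. Group 7 minus oxidation state 2 gives a d⁵ configuration. Acetylacetonate is a weak-field ligand for a first-row metal, so the complex is high-spin. The d⁵ configuration leaves the e_g set evenly filled (or empty) — no strong Jahn–Teller driving force.
[MnF6]^3-: Ligand charges: each fluoride is −1. With an overall charge of −3 the manganese centre must be in the +3 oxidation state. Group 7 minus oxidation state 3 gives a d⁴ configuration. Fluoride is a weak-field ligand for a first-row metal, so the complex is high-spin. The t₂g³e_g¹ (high-spin) configuration has an unevenly filled e_g set; the Jahn–Teller theorem predicts a tetragonal distortion (typically axial elongation) to lift the degeneracy.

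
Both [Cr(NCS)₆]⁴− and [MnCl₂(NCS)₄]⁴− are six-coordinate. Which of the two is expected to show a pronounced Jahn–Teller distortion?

[Cr(NCS)₆]⁴−

[Cr(NCS)₆]⁴−: Ligand charges: each isothiocyanate is −1. With an overall charge of −4 the chromium centre must be in the +2 oxidation state. Group 6 minus oxidation state 2 gives a d⁴ configuration. Isothiocyanate is a weak-field ligand for a first-row metal, so the complex is high-spin. The t₂g³e_g¹ (high-spin) configuration has an unevenly filled e_g set; the Jahn–Teller theorem predicts a tetragonal distortion (typically axial elongation) to lift the degeneracy.
[MnCl₂(NCS)₄]⁴−: Ligand charges: each chloride is −1; each isothiocyanate is −1. With an overall charge of −4 the manganese centre must be in the +2 oxidation state. Mn sits in group 7, so the d-electron count is 7 − 2 = 5. Chloride and isothiocyanate are weak-field ligands for a first-row metal, so the complex is high-spin. The d⁵ configuration leaves the e_g set evenly filled (or empty) — no strong Jahn–Teller driving force.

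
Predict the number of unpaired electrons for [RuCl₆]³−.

1 unpaired electron

Each chloride is −1; balancing the −3 overall charge requires Ru(III).
Ruthenium is a group-8 element; Ru(III) is therefore d⁵.
The spin state decides the count: a 4d ion has a large Δₒ and is invariably low-spin.
An octahedral low-spin d⁵ ion is t₂g⁵e_g⁰, giving 1 unpaired electron.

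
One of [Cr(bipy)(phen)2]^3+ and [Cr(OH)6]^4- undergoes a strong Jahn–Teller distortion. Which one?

[Cr(OH)6]^4-

[Cr(bipy)(phen)2]^3+: Ligand charges: 2,2′-bipyridine is neutral; 1,10-phenanthroline is neutral. With an overall charge of +3 the chromium centre must be in the +3 oxidation state. Chromium is a group-6 element; Cr(III) is therefore d³. The d³ configuration leaves the e_g set evenly filled (or empty) — no strong Jahn–Teller driving force.
[Cr(OH)6]^4-: Each hydroxide is −1; balancing the −4 overall charge requires Cr(II). Group 6 minus oxidation state 2 gives a d⁴ configuration. Hydroxide is a weak-field ligand for a first-row metal, so the complex is high-spin. The t₂g³e_g¹ (high-spin) configuration has an unevenly filled e_g set; the Jahn–Teller theorem predicts a tetragonal distortion (typically axial elongation) to lift the degeneracy.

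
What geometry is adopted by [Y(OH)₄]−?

tetrahedral

Ligand charges: each hydroxide is −1. With an overall charge of −1 the yttrium centre must be in the +3 oxidation state.
Group 3 minus oxidation state 3 gives a d⁰ configuration.
Coordination number: 4.
A d⁰ ion has no crystal-field stabilisation preference between square planar and tetrahedral, so four ligands adopt the sterically favoured tetrahedral geometry.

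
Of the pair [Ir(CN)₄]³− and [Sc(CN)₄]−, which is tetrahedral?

[Sc(CN)₄]−

For [Ir(CN)₄]³−: Each cyanide is −1; balancing the −3 overall charge requires Ir(I). Iridium is a group-9 element; Ir(I) is therefore d⁸. A 5d d⁸ ion has a large crystal-field splitting; square planar leaves the high-energy d_{x²−y²} orbital empty and maximises CFSE. → square planar.
For [Sc(CN)₄]−: Each cyanide is −1; balancing the −1 overall charge requires Sc(III). Scandium is a group-3 element; Sc(III) is therefore d⁰. A d⁰ ion has no crystal-field stabilisation preference between square planar and tetrahedral, so four ligands adopt the sterically favoured tetrahedral geometry. → tetrahedral.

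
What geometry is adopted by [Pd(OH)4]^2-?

square planar

Summing ligand charges against the −2 overall charge gives an oxidation state of +2 for palladium.
Palladium is a group-10 element; Pd(II) is therefore d⁸.
Coordination number: 4.
A 4d d⁸ ion has a large crystal-field splitting; square planar leaves the high-energy d_{x²−y²} orbital empty and maximises CFSE.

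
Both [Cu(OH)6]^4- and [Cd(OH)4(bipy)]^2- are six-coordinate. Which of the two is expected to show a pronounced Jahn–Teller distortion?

[Cu(OH)6]^4-

[Cu(OH)6]^4-: Summing ligand charges against the −4 overall charge gives an oxidation state of +2 for copper. Group 11 minus oxidation state 2 gives a d⁹ configuration. The t₂g⁶e_g³ configuration has an unevenly filled e_g set; the Jahn–Teller theorem predicts a tetragonal distortion (typically axial elongation) to lift the degeneracy.
[Cd(OH)4(bipy)]^2-: Each hydroxide is −1; 2,2′-bipyridine is neutral; balancing the −2 overall charge requires Cd(II). Group 12 minus oxidation state 2 gives a d¹⁰ configuration. The d¹⁰ configuration leaves the e_g set evenly filled (or empty) — no strong Jahn–Teller driving force.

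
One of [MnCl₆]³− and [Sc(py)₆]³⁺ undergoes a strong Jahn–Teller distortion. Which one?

[MnCl₆]³−

[MnCl₆]³−: Ligand charges: each chloride is −1. With an overall charge of −3 the manganese centre must be in the +3 oxidation state. Group 7 minus oxidation state 3 gives a d⁴ configuration. Chloride is a weak-field ligand for a first-row metal, so the complex is high-spin. The t₂g³e_g¹ (high-spin) configuration has an unevenly filled e_g set; the Jahn–Teller theorem predicts a tetragonal distortion (typically axial elongation) to lift the degeneracy.
[Sc(py)₆]³⁺: Ligand charges: pyridine is neutral. With an overall charge of +3 the scandium centre must be in the +3 oxidation state. Group 3 minus oxidation state 3 gives a d⁰ configuration. The d⁰ configuration leaves the e_g set evenly filled (or empty) — no strong Jahn–Teller driving force.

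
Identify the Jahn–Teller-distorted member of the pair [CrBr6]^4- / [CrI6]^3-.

[CrBr6]^4-: Ligand charges: each bromide is −1. With an overall charge of −4 the chromium centre must be in the +2 oxidation state. Cr sits in group 6, so the d-electron count is 6 − 2 = 4. Bromide is a weak-field ligand for a first-row metal, so the complex is high-spin. The t₂g³e_g¹ (high-spin) configuration has an unevenly filled e_g set; the Jahn–Teller theorem predicts a tetragonal distortion (typically axial elongation) to lift the degeneracy.
[CrI6]^3-: Each iodide is −1; balancing the −3 overall charge requires Cr(III). Chromium is a group-6 element; Cr(III) is therefore d³. The d³ configuration leaves the e_g set evenly filled (or empty) — no strong Jahn–Teller driving force.

[CrBr6]^4-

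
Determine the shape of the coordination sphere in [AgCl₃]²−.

Ligand charges: each chloride is −1. With an overall charge of −2 the silver centre must be in the +1 oxidation state.
Ag sits in group 11, so the d-electron count is 11 − 1 = 10.
With 3 monodentate ligands the coordination number is 3.
Three ligands around a d¹⁰ centre minimise repulsion in a trigonal-planar arrangement.

trigonal planar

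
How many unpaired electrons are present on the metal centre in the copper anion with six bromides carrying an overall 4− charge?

Each bromide is −1; balancing the −4 overall charge requires Cu(II).
Group 11 minus oxidation state 2 gives a d⁹ configuration.
In an octahedral field the d⁹ configuration is t₂g⁶e_g³ (only one arrangement possible), giving 1 unpaired electron.

1 unpaired electron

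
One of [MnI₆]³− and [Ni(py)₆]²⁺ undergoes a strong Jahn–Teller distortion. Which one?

[MnI₆]³−

[MnI₆]³−: Summing ligand charges against the −3 overall charge gives an oxidation state of +3 for manganese. Group 7 minus oxidation state 3 gives a d⁴ configuration. Iodide is a weak-field ligand for a first-row metal, so the complex is high-spin. The t₂g³e_g¹ (high-spin) configuration has an unevenly filled e_g set; the Jahn–Teller theorem predicts a tetragonal distortion (typically axial elongation) to lift the degeneracy.
[Ni(py)₆]²⁺: Summing ligand charges against the +2 overall charge gives an oxidation state of +2 for nickel. Group 10 minus oxidation state 2 gives a d⁸ configuration. The d⁸ configuration leaves the e_g set evenly filled (or empty) — no strong Jahn–Teller driving force.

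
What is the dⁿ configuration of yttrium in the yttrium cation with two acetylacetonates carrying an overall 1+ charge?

d0

Each acetylacetonate is −1; balancing the +1 overall charge requires Y(III).
Group 3 minus oxidation state 3 gives a d⁰ configuration.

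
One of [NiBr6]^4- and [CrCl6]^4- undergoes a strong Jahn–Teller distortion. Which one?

[NiBr6]^4-: Ligand charges: each bromide is −1. With an overall charge of −4 the nickel centre must be in the +2 oxidation state. Ni sits in group 10, so the d-electron count is 10 − 2 = 8. The d⁸ configuration leaves the e_g set evenly filled (or empty) — no strong Jahn–Teller driving force.
[CrCl6]^4-: Ligand charges: each chloride is −1. With an overall charge of −4 the chromium centre must be in the +2 oxidation state. Group 6 minus oxidation state 2 gives a d⁴ configuration. Chloride is a weak-field ligand for a first-row metal, so the complex is high-spin. The t₂g³e_g¹ (high-spin) configuration has an unevenly filled e_g set; the Jahn–Teller theorem predicts a tetragonal distortion (typically axial elongation) to lift the degeneracy.

[CrCl6]^4-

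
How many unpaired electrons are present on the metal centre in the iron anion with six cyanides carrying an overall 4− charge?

Ligand charges: each cyanide is −1. With an overall charge of −4 the iron centre must be in the +2 oxidation state.
Iron is a group-8 element; Fe(II) is therefore d⁶.
The spin state decides the count: Cyanide is a strong-field ligand (high in the spectrochemical series) for a first-row metal, so the complex is low-spin.
An octahedral low-spin d⁶ ion is t₂g⁶e_g⁰, giving 0 unpaired electrons.

0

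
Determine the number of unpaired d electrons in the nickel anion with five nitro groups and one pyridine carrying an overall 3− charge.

Each nitro (N-bound nitrite) is −1; pyridine is neutral; balancing the −3 overall charge requires Ni(II).
Ni sits in group 10, so the d-electron count is 10 − 2 = 8.
In an octahedral field the d⁸ configuration is t₂g⁶e_g² (only one arrangement possible), giving 2 unpaired electrons.

2 unpaired electrons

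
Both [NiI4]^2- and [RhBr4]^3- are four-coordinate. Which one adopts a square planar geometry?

For [NiI4]^2-: Ligand charges: each iodide is −1. With an overall charge of −2 the nickel centre must be in the +2 oxidation state. Group 10 minus oxidation state 2 gives a d⁸ configuration. Iodide is a weak-field ligand. With weak-field ligands the CFSE gain from square planar is small, so a 3d d⁸ ion takes the sterically preferred tetrahedral geometry. → tetrahedral.
For [RhBr4]^3-: Ligand charges: each bromide is −1. With an overall charge of −3 the rhodium centre must be in the +1 oxidation state. Rhodium is a group-9 element; Rh(I) is therefore d⁸. A 4d d⁸ ion has a large crystal-field splitting; square planar leaves the high-energy d_{x²−y²} orbital empty and maximises CFSE. → square planar.

[RhBr4]^3-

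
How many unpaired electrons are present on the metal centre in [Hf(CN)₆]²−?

Summing ligand charges against the −2 overall charge gives an oxidation state of +4 for hafnium.
Hafnium is a group-4 element; Hf(IV) is therefore d⁰.
In an octahedral field the d⁰ configuration is t₂g⁰e_g⁰, giving 0 unpaired electrons.

0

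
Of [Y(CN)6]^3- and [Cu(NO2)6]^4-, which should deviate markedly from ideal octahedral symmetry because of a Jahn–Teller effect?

[Y(CN)6]^3-: Each cyanide is −1; balancing the −3 overall charge requires Y(III). Group 3 minus oxidation state 3 gives a d⁰ configuration. The d⁰ configuration leaves the e_g set evenly filled (or empty) — no strong Jahn–Teller driving force.
[Cu(NO2)6]^4-: Each nitro (N-bound nitrite) is −1; balancing the −4 overall charge requires Cu(II). Copper is a group-11 element; Cu(II) is therefore d⁹. The t₂g⁶e_g³ configuration has an unevenly filled e_g set; the Jahn–Teller theorem predicts a tetragonal distortion (typically axial elongation) to lift the degeneracy.

[Cu(NO2)6]^4-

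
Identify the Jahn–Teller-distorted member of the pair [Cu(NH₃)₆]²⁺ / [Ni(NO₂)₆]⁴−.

[Cu(NH₃)₆]²⁺: Ammonia is neutral; balancing the +2 overall charge requires Cu(II). Cu sits in group 11, so the d-electron count is 11 − 2 = 9. The t₂g⁶e_g³ configuration has an unevenly filled e_g set; the Jahn–Teller theorem predicts a tetragonal distortion (typically axial elongation) to lift the degeneracy.
[Ni(NO₂)₆]⁴−: Ligand charges: each nitro (N-bound nitrite) is −1. With an overall charge of −4 the nickel centre must be in the +2 oxidation state. Group 10 minus oxidation state 2 gives a d⁸ configuration. The d⁸ configuration leaves the e_g set evenly filled (or empty) — no strong Jahn–Teller driving force.

[Cu(NH₃)₆]²⁺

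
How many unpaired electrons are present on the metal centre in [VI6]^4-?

3

Summing ligand charges against the −4 overall charge gives an oxidation state of +2 for vanadium.
Vanadium is a group-5 element; V(II) is therefore d³.
In an octahedral field the d³ configuration is t₂g³e_g⁰ (only one arrangement possible), giving 3 unpaired electrons.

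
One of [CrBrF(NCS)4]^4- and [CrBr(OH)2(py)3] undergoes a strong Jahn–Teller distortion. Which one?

[CrBrF(NCS)4]^4-: Summing ligand charges against the −4 overall charge gives an oxidation state of +2 for chromium. Group 6 minus oxidation state 2 gives a d⁴ configuration. Bromide, fluoride, and isothiocyanate are weak-field ligands for a first-row metal, so the complex is high-spin. The t₂g³e_g¹ (high-spin) configuration has an unevenly filled e_g set; the Jahn–Teller theorem predicts a tetragonal distortion (typically axial elongation) to lift the degeneracy.
[CrBr(OH)2(py)3]: Each bromide is −1; each hydroxide is −1; pyridine is neutral; balancing the 0 overall charge requires Cr(III). Chromium is a group-6 element; Cr(III) is therefore d³. The d³ configuration leaves the e_g set evenly filled (or empty) — no strong Jahn–Teller driving force.

[CrBrF(NCS)4]^4-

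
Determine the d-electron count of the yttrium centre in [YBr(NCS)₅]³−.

d⁰

Each bromide is −1; each isothiocyanate is −1; balancing the −3 overall charge requires Y(III).
Yttrium is a group-3 element; Y(III) is therefore d⁰.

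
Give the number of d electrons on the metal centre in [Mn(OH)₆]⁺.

d0

Summing ligand charges against the +1 overall charge gives an oxidation state of +7 for manganese.
Mn sits in group 7, so the d-electron count is 7 − 7 = 0.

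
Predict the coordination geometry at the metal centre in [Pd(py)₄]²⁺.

Summing ligand charges against the +2 overall charge gives an oxidation state of +2 for palladium.
Group 10 minus oxidation state 2 gives a d⁸ configuration.
Coordination number: 4.
A 4d d⁸ ion has a large crystal-field splitting; square planar leaves the high-energy d_{x²−y²} orbital empty and maximises CFSE.

square planar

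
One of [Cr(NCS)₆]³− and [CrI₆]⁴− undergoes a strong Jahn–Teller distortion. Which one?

[CrI₆]⁴−

[Cr(NCS)₆]³−: Summing ligand charges against the −3 overall charge gives an oxidation state of +3 for chromium. Chromium is a group-6 element; Cr(III) is therefore d³. The d³ configuration leaves the e_g set evenly filled (or empty) — no strong Jahn–Teller driving force.
[CrI₆]⁴−: Each iodide is −1; balancing the −4 overall charge requires Cr(II). Cr sits in group 6, so the d-electron count is 6 − 2 = 4. Iodide is a weak-field ligand for a first-row metal, so the complex is high-spin. The t₂g³e_g¹ (high-spin) configuration has an unevenly filled e_g set; the Jahn–Teller theorem predicts a tetragonal distortion (typically axial elongation) to lift the degeneracy.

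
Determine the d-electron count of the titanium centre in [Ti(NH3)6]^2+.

Ligand charges: ammonia is neutral. With an overall charge of +2 the titanium centre must be in the +2 oxidation state.
Group 4 minus oxidation state 2 gives a d² configuration.

d²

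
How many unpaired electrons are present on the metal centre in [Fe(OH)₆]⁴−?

Each hydroxide is −1; balancing the −4 overall charge requires Fe(II).
Group 8 minus oxidation state 2 gives a d⁶ configuration.
The spin state decides the count: Hydroxide is a weak-field ligand for a first-row metal, so the complex is high-spin.
An octahedral high-spin d⁶ ion is t₂g⁴e_g², giving 4 unpaired electrons.

4 unpaired electrons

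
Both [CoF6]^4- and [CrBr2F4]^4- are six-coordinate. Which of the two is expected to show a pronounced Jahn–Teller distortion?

[CrBr2F4]^4-

[CoF6]^4-: Summing ligand charges against the −4 overall charge gives an oxidation state of +2 for cobalt. Cobalt is a group-9 element; Co(II) is therefore d⁷. Fluoride is a weak-field ligand for a first-row metal, so the complex is high-spin. The d⁷ configuration leaves the e_g set evenly filled (or empty) — no strong Jahn–Teller driving force.
[CrBr2F4]^4-: Summing ligand charges against the −4 overall charge gives an oxidation state of +2 for chromium. Group 6 minus oxidation state 2 gives a d⁴ configuration. Bromide and fluoride are weak-field ligands for a first-row metal, so the complex is high-spin. The t₂g³e_g¹ (high-spin) configuration has an unevenly filled e_g set; the Jahn–Teller theorem predicts a tetragonal distortion (typically axial elongation) to lift the degeneracy.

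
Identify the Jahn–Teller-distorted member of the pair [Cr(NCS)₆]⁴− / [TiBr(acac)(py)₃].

[Cr(NCS)₆]⁴−: Ligand charges: each isothiocyanate is −1. With an overall charge of −4 the chromium centre must be in the +2 oxidation state. Chromium is a group-6 element; Cr(II) is therefore d⁴. Isothiocyanate is a weak-field ligand for a first-row metal, so the complex is high-spin. The t₂g³e_g¹ (high-spin) configuration has an unevenly filled e_g set; the Jahn–Teller theorem predicts a tetragonal distortion (typically axial elongation) to lift the degeneracy.
[TiBr(acac)(py)₃]: Each bromide is −1; each acetylacetonate is −1; pyridine is neutral; balancing the 0 overall charge requires Ti(II). Ti sits in group 4, so the d-electron count is 4 − 2 = 2. The d² configuration leaves the e_g set evenly filled (or empty) — no strong Jahn–Teller driving force.

[Cr(NCS)₆]⁴−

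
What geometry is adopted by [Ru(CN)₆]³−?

Each cyanide is −1; balancing the −3 overall charge requires Ru(III).
Group 8 minus oxidation state 3 gives a d⁵ configuration.
Coordination number: 6.
Six donors around a single metal centre give an octahedral coordination sphere.

octahedral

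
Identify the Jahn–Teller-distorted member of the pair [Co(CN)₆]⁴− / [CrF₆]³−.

[Co(CN)₆]⁴−: Summing ligand charges against the −4 overall charge gives an oxidation state of +2 for cobalt. Cobalt is a group-9 element; Co(II) is therefore d⁷. Cyanide is a strong-field ligand (high in the spectrochemical series) for a first-row metal, so the complex is low-spin. The t₂g⁶e_g¹ (low-spin) configuration has an unevenly filled e_g set; the Jahn–Teller theorem predicts a tetragonal distortion (typically axial elongation) to lift the degeneracy.
[CrF₆]³−: Summing ligand charges against the −3 overall charge gives an oxidation state of +3 for chromium. Chromium is a group-6 element; Cr(III) is therefore d³. The d³ configuration leaves the e_g set evenly filled (or empty) — no strong Jahn–Teller driving force.

[Co(CN)₆]⁴−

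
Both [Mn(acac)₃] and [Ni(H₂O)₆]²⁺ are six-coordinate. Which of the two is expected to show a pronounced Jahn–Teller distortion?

[Mn(acac)₃]

[Mn(acac)₃]: Each acetylacetonate is −1; balancing the 0 overall charge requires Mn(III). Group 7 minus oxidation state 3 gives a d⁴ configuration. Acetylacetonate is a weak-field ligand for a first-row metal, so the complex is high-spin. The t₂g³e_g¹ (high-spin) configuration has an unevenly filled e_g set; the Jahn–Teller theorem predicts a tetragonal distortion (typically axial elongation) to lift the degeneracy.
[Ni(H₂O)₆]²⁺: Ligand charges: water is neutral. With an overall charge of +2 the nickel centre must be in the +2 oxidation state. Group 10 minus oxidation state 2 gives a d⁸ configuration. The d⁸ configuration leaves the e_g set evenly filled (or empty) — no strong Jahn–Teller driving force.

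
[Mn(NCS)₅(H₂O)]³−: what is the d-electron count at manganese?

Summing ligand charges against the −3 overall charge gives an oxidation state of +2 for manganese.
Mn sits in group 7, so the d-electron count is 7 − 2 = 5.

d5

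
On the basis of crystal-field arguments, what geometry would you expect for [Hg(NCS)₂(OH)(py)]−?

Ligand charges: each isothiocyanate is −1; each hydroxide is −1; pyridine is neutral. With an overall charge of −1 the mercury centre must be in the +2 oxidation state.
Group 12 minus oxidation state 2 gives a d¹⁰ configuration.
Coordination number: 4.
A d¹⁰ ion has no crystal-field stabilisation preference between square planar and tetrahedral, so four ligands adopt the sterically favoured tetrahedral geometry.

tetrahedral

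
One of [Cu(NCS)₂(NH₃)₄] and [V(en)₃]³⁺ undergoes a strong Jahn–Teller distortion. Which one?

[Cu(NCS)₂(NH₃)₄]

[Cu(NCS)₂(NH₃)₄]: Each isothiocyanate is −1; ammonia is neutral; balancing the 0 overall charge requires Cu(II). Cu sits in group 11, so the d-electron count is 11 − 2 = 9. The t₂g⁶e_g³ configuration has an unevenly filled e_g set; the Jahn–Teller theorem predicts a tetragonal distortion (typically axial elongation) to lift the degeneracy.
[V(en)₃]³⁺: Ethylenediamine is neutral; balancing the +3 overall charge requires V(III). Vanadium is a group-5 element; V(III) is therefore d². The d² configuration leaves the e_g set evenly filled (or empty) — no strong Jahn–Teller driving force.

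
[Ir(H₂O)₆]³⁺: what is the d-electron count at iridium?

Ligand charges: water is neutral. With an overall charge of +3 the iridium centre must be in the +3 oxidation state.
Iridium is a group-9 element; Ir(III) is therefore d⁶.

d6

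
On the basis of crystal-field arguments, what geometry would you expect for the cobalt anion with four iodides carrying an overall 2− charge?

tetrahedral

Summing ligand charges against the −2 overall charge gives an oxidation state of +2 for cobalt.
Cobalt is a group-9 element; Co(II) is therefore d⁷.
With 4 monodentate ligands the coordination number is 4.
Iodide is a weak-field ligand.
For a high-spin 3d d⁷ ion with weak-field ligands the small Δₜ gives little square-planar CFSE advantage, so four ligands adopt the sterically favoured tetrahedral geometry.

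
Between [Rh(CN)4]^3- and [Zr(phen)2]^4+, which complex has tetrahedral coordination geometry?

[Zr(phen)2]^4+

For [Rh(CN)4]^3-: Summing ligand charges against the −3 overall charge gives an oxidation state of +1 for rhodium. Rhodium is a group-9 element; Rh(I) is therefore d⁸. A 4d d⁸ ion has a large crystal-field splitting; square planar leaves the high-energy d_{x²−y²} orbital empty and maximises CFSE. → square planar.
For [Zr(phen)2]^4+: Summing ligand charges against the +4 overall charge gives an oxidation state of +4 for zirconium. Group 4 minus oxidation state 4 gives a d⁰ configuration. A d⁰ ion has no crystal-field stabilisation preference between square planar and tetrahedral, so four ligands adopt the sterically favoured tetrahedral geometry. → tetrahedral.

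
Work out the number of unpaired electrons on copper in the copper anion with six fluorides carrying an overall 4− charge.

1 unpaired electron

Ligand charges: each fluoride is −1. With an overall charge of −4 the copper centre must be in the +2 oxidation state.
Cu sits in group 11, so the d-electron count is 11 − 2 = 9.
In an octahedral field the d⁹ configuration is t₂g⁶e_g³ (only one arrangement possible), giving 1 unpaired electron.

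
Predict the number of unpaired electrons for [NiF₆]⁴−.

2 unpaired electrons

Summing ligand charges against the −4 overall charge gives an oxidation state of +2 for nickel.
Ni sits in group 10, so the d-electron count is 10 − 2 = 8.
In an octahedral field the d⁸ configuration is t₂g⁶e_g² (only one arrangement possible), giving 2 unpaired electrons.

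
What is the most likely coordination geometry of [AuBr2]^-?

Ligand charges: each bromide is −1. With an overall charge of −1 the gold centre must be in the +1 oxidation state.
Au sits in group 11, so the d-electron count is 11 − 1 = 10.
With 2 monodentate ligands the coordination number is 2.
A d¹⁰ ion with only two ligands adopts a linear arrangement (sp hybridisation; no CFSE preference).

linear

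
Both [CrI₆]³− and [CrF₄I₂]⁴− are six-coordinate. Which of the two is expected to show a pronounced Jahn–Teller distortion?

[CrI₆]³−: Each iodide is −1; balancing the −3 overall charge requires Cr(III). Group 6 minus oxidation state 3 gives a d³ configuration. The d³ configuration leaves the e_g set evenly filled (or empty) — no strong Jahn–Teller driving force.
[CrF₄I₂]⁴−: Each fluoride is −1; each iodide is −1; balancing the −4 overall charge requires Cr(II). Chromium is a group-6 element; Cr(II) is therefore d⁴. Fluoride and iodide are weak-field ligands for a first-row metal, so the complex is high-spin. The t₂g³e_g¹ (high-spin) configuration has an unevenly filled e_g set; the Jahn–Teller theorem predicts a tetragonal distortion (typically axial elongation) to lift the degeneracy.

[CrF₄I₂]⁴−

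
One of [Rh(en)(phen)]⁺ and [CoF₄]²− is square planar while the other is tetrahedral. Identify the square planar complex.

[Rh(en)(phen)]⁺

For [Rh(en)(phen)]⁺: Summing ligand charges against the +1 overall charge gives an oxidation state of +1 for rhodium. Rhodium is a group-9 element; Rh(I) is therefore d⁸. A 4d d⁸ ion has a large crystal-field splitting; square planar leaves the high-energy d_{x²−y²} orbital empty and maximises CFSE. → square planar.
For [CoF₄]²−: Ligand charges: each fluoride is −1. With an overall charge of −2 the cobalt centre must be in the +2 oxidation state. Co sits in group 9, so the d-electron count is 9 − 2 = 7. For a high-spin 3d d⁷ ion with weak-field ligands the small Δₜ gives little square-planar CFSE advantage, so four ligands adopt the sterically favoured tetrahedral geometry. → tetrahedral.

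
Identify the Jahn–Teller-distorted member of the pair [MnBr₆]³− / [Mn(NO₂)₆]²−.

[MnBr₆]³−

[MnBr₆]³−: Ligand charges: each bromide is −1. With an overall charge of −3 the manganese centre must be in the +3 oxidation state. Manganese is a group-7 element; Mn(III) is therefore d⁴. Bromide is a weak-field ligand for a first-row metal, so the complex is high-spin. The t₂g³e_g¹ (high-spin) configuration has an unevenly filled e_g set; the Jahn–Teller theorem predicts a tetragonal distortion (typically axial elongation) to lift the degeneracy.
[Mn(NO₂)₆]²−: Summing ligand charges against the −2 overall charge gives an oxidation state of +4 for manganese. Group 7 minus oxidation state 4 gives a d³ configuration. The d³ configuration leaves the e_g set evenly filled (or empty) — no strong Jahn–Teller driving force.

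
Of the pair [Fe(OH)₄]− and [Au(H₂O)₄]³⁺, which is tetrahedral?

For [Fe(OH)₄]−: Ligand charges: each hydroxide is −1. With an overall charge of −1 the iron centre must be in the +3 oxidation state. Fe sits in group 8, so the d-electron count is 8 − 3 = 5. A high-spin d⁵ ion has zero CFSE in either geometry, so four ligands adopt the sterically favoured tetrahedral geometry. → tetrahedral.
For [Au(H₂O)₄]³⁺: Summing ligand charges against the +3 overall charge gives an oxidation state of +3 for gold. Gold is a group-11 element; Au(III) is therefore d⁸. A 5d d⁸ ion has a large crystal-field splitting; square planar leaves the high-energy d_{x²−y²} orbital empty and maximises CFSE. → square planar.

[Fe(OH)₄]−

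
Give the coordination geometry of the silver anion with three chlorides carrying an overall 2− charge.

trigonal planar

Each chloride is −1; balancing the −2 overall charge requires Ag(I).
Ag sits in group 11, so the d-electron count is 11 − 1 = 10.
Coordination number: 3.
Three ligands around a d¹⁰ centre minimise repulsion in a trigonal-planar arrangement.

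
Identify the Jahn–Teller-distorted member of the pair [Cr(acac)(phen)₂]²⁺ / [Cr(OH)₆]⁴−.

[Cr(acac)(phen)₂]²⁺: Ligand charges: each acetylacetonate is −1; 1,10-phenanthroline is neutral. With an overall charge of +2 the chromium centre must be in the +3 oxidation state. Chromium is a group-6 element; Cr(III) is therefore d³. The d³ configuration leaves the e_g set evenly filled (or empty) — no strong Jahn–Teller driving force.
[Cr(OH)₆]⁴−: Summing ligand charges against the −4 overall charge gives an oxidation state of +2 for chromium. Cr sits in group 6, so the d-electron count is 6 − 2 = 4. Hydroxide is a weak-field ligand for a first-row metal, so the complex is high-spin. The t₂g³e_g¹ (high-spin) configuration has an unevenly filled e_g set; the Jahn–Teller theorem predicts a tetragonal distortion (typically axial elongation) to lift the degeneracy.

[Cr(OH)₆]⁴−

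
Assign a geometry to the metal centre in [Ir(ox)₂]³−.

Each oxalate is −2; balancing the −3 overall charge requires Ir(I).
Ir sits in group 9, so the d-electron count is 9 − 1 = 8.
Counting donor atoms: 2×oxalate (bidentate) → 4 donors. Coordination number = 4.
A 5d d⁸ ion has a large crystal-field splitting; square planar leaves the high-energy d_{x²−y²} orbital empty and maximises CFSE.

square planar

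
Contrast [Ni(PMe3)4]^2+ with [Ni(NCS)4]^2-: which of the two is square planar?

[Ni(PMe3)4]^2+

For [Ni(PMe3)4]^2+: Summing ligand charges against the +2 overall charge gives an oxidation state of +2 for nickel. Ni sits in group 10, so the d-electron count is 10 − 2 = 8. Trimethylphosphine is a strong-field ligand (high in the spectrochemical series). A 3d d⁸ ion with strong-field ligands gains enough CFSE to favour square planar over tetrahedral. → square planar.
For [Ni(NCS)4]^2-: Summing ligand charges against the −2 overall charge gives an oxidation state of +2 for nickel. Ni sits in group 10, so the d-electron count is 10 − 2 = 8. Isothiocyanate is a weak-field ligand. With weak-field ligands the CFSE gain from square planar is small, so a 3d d⁸ ion takes the sterically preferred tetrahedral geometry. → tetrahedral.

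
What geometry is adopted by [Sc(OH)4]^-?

tetrahedral

Summing ligand charges against the −1 overall charge gives an oxidation state of +3 for scandium.
Sc sits in group 3, so the d-electron count is 3 − 3 = 0.
Coordination number: 4.
A d⁰ ion has no crystal-field stabilisation preference between square planar and tetrahedral, so four ligands adopt the sterically favoured tetrahedral geometry.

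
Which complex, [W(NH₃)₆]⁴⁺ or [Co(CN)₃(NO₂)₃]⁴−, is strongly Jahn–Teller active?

[Co(CN)₃(NO₂)₃]⁴−

[W(NH₃)₆]⁴⁺: Summing ligand charges against the +4 overall charge gives an oxidation state of +4 for tungsten. Tungsten is a group-6 element; W(IV) is therefore d². The d² configuration leaves the e_g set evenly filled (or empty) — no strong Jahn–Teller driving force.
[Co(CN)₃(NO₂)₃]⁴−: Ligand charges: each cyanide is −1; each nitro (N-bound nitrite) is −1. With an overall charge of −4 the cobalt centre must be in the +2 oxidation state. Group 9 minus oxidation state 2 gives a d⁷ configuration. Cyanide and nitro (N-bound nitrite) are strong-field ligands (high in the spectrochemical series) for a first-row metal, so the complex is low-spin. The t₂g⁶e_g¹ (low-spin) configuration has an unevenly filled e_g set; the Jahn–Teller theorem predicts a tetragonal distortion (typically axial elongation) to lift the degeneracy.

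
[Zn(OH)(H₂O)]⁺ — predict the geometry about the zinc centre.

Summing ligand charges against the +1 overall charge gives an oxidation state of +2 for zinc.
Group 12 minus oxidation state 2 gives a d¹⁰ configuration.
Coordination number: 2.
A d¹⁰ ion with only two ligands adopts a linear arrangement (sp hybridisation; no CFSE preference).

linear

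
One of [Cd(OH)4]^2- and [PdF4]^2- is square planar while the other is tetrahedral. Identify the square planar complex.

For [Cd(OH)4]^2-: Summing ligand charges against the −2 overall charge gives an oxidation state of +2 for cadmium. Group 12 minus oxidation state 2 gives a d¹⁰ configuration. A d¹⁰ ion has no crystal-field stabilisation preference between square planar and tetrahedral, so four ligands adopt the sterically favoured tetrahedral geometry. → tetrahedral.
For [PdF4]^2-: Each fluoride is −1; balancing the −2 overall charge requires Pd(II). Palladium is a group-10 element; Pd(II) is therefore d⁸. A 4d d⁸ ion has a large crystal-field splitting; square planar leaves the high-energy d_{x²−y²} orbital empty and maximises CFSE. → square planar.

[PdF4]^2-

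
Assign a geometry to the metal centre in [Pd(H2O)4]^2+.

square planar

Water is neutral; balancing the +2 overall charge requires Pd(II).
Pd sits in group 10, so the d-electron count is 10 − 2 = 8.
Coordination number: 4.
A 4d d⁸ ion has a large crystal-field splitting; square planar leaves the high-energy d_{x²−y²} orbital empty and maximises CFSE.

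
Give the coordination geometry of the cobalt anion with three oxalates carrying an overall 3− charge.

Summing ligand charges against the −3 overall charge gives an oxidation state of +3 for cobalt.
Cobalt is a group-9 element; Co(III) is therefore d⁶.
Counting donor atoms: 3×oxalate (bidentate) → 6 donors. Coordination number = 6.
Six donors around a single metal centre give an octahedral coordination sphere.

octahedral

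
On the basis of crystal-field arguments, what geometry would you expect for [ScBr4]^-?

Summing ligand charges against the −1 overall charge gives an oxidation state of +3 for scandium.
Group 3 minus oxidation state 3 gives a d⁰ configuration.
With 4 monodentate ligands the coordination number is 4.
A d⁰ ion has no crystal-field stabilisation preference between square planar and tetrahedral, so four ligands adopt the sterically favoured tetrahedral geometry.

tetrahedral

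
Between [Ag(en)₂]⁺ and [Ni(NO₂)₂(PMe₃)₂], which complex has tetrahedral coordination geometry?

For [Ag(en)₂]⁺: Ligand charges: ethylenediamine is neutral. With an overall charge of +1 the silver centre must be in the +1 oxidation state. Silver is a group-11 element; Ag(I) is therefore d¹⁰. A d¹⁰ ion has no crystal-field stabilisation preference between square planar and tetrahedral, so four ligands adopt the sterically favoured tetrahedral geometry. → tetrahedral.
For [Ni(NO₂)₂(PMe₃)₂]: Each nitro (N-bound nitrite) is −1; trimethylphosphine is neutral; balancing the 0 overall charge requires Ni(II). Ni sits in group 10, so the d-electron count is 10 − 2 = 8. Nitro (N-bound nitrite) and trimethylphosphine are strong-field ligands (high in the spectrochemical series). A 3d d⁸ ion with strong-field ligands gains enough CFSE to favour square planar over tetrahedral. → square planar.

[Ag(en)₂]⁺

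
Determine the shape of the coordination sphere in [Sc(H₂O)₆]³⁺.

Ligand charges: water is neutral. With an overall charge of +3 the scandium centre must be in the +3 oxidation state.
Group 3 minus oxidation state 3 gives a d⁰ configuration.
Coordination number: 6.
Six donors around a single metal centre give an octahedral coordination sphere.

octahedral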